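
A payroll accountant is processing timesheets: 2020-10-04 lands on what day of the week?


Date: 2020-10-04
January 1, 2020 is a Wednesday
Day of year: 278
Offset from Jan 1: 277 days
277 mod 7 = 4
Result: Sunday

Sunday


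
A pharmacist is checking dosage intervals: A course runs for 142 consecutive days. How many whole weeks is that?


Total days: 142
Days per week: 7
Division: 142 / 7 = 20 remainder 2
Complete weeks: 20
Remaining days: 2

20


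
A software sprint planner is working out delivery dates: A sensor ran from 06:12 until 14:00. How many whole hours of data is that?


Start: 06:12
End: 14:00
Hour difference: 14 - 6 = 8 hours
Minute difference: 0 - 12 = -12 minutes
Total minutes: 468
Complete hours: 468 / 60 = 7 (remainder 48)

7


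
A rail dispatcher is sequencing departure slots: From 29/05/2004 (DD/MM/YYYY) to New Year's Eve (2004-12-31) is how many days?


Start: May 29, 2004
End: December 31, 2004
Days left in May: 2
June: 30
July: 31
August: 31
September: 30
... plus remaining months
Sum of remaining months: 214
Total: 2 + 214 = 216

216


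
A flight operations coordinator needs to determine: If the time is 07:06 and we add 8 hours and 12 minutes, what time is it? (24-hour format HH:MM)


Start time: 07:06
Adding: 8 hours 12 minutes
Minutes: 6 + 12 = 18
Hours: 7 + 8 + 0 = 15
Result: 15:18

15:18


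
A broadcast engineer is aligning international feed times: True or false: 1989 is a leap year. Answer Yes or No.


Year: 1989
Divisible by 4? 1989 / 4 = 497.25 -> No
Not divisible by 4, so NOT a leap year

No


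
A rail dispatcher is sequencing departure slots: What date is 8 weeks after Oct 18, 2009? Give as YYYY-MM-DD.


Start: 2009-10-18
Weeks to add: 8
Convert to days: 8 x 7 = 56 days
Add 56 days to 2009-10-18
Result: 2009-12-13

2009-12-13


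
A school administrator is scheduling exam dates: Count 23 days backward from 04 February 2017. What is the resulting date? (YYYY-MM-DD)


Start: 2017-02-04
Subtracting 23 days
Days already passed in February: 4
After going back through February: 19 more days to subtract
January 2017 has 31 days, need 19
Result: 2017-01-12

2017-01-12


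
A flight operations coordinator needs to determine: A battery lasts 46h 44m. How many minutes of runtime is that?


Hours: 46
Extra minutes: 44
Minutes per hour: 60
Hours to minutes: 46 x 60 = 2760
Total: 2760 + 44 = 2804

2804


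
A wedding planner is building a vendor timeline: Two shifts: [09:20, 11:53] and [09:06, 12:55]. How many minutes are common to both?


Interval A: [560, 713] minutes from midnight
Interval B: [546, 775] minutes from midnight
Overlap start = max(560, 546) = 560
Overlap end = min(713, 775) = 713
Overlap = 713 - 560 = 153 minutes

153


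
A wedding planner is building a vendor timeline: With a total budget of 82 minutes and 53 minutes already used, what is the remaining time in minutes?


Total budget: 82 minutes
Time used: 53 minutes
Remaining: 82 - 53 = 29 minutes
Percent used: 64.6%
Percent remaining: 35.4%

29


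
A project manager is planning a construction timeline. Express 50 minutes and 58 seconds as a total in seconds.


Minutes: 50
Seconds: 58
Convert minutes to seconds: 50 x 60 = 3000
Add remaining seconds: 3000 + 58 = 3058

3058


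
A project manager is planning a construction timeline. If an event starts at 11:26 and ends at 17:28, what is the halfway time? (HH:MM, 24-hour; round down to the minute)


Start time: 11:26 = 686 minutes from midnight
End time: 17:28 = 1048 minutes from midnight
Sum: 686 + 1048 = 1734
Midpoint: 1734 / 2 = 867 minutes
Convert: 867 / 60 = 14 hours, 27 minutes
Result: 14:27

14:27


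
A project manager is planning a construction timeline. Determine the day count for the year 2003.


Year: 2003
Check leap year rules:
Divisible by 4? No
2003 is not a leap year
Days: 365

365


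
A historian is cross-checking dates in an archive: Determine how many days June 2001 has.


Month: June
Year: 2001
June is a 30-day month
Total: 30 days

30


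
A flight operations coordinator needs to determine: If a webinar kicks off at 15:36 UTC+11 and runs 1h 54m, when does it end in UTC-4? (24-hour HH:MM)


Start: 15:36 in UTC+11
Step 1 - add duration:
  minutes: 36 + 54 = 90 (carry 1h)
  hours: 15 + 1 + 1 = 17
  end in UTC+11: 17:30
Step 2 - convert UTC+11 -> UTC-4:
  offset difference: -4 - (11) = -15 hours
  17 + (-15) = 2 -> mod 24 = 2
Result: 02:30 in UTC-4

02:30


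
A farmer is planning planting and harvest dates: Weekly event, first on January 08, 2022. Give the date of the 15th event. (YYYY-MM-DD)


First occurrence: 2022-01-08 (occurrence 1)
Each occurrence is 7 days after the previous.
Occurrence 15 is 14 weeks after the first.
14 weeks = 98 days
2022-01-08 + 98 days = 2022-04-16

2022-04-16


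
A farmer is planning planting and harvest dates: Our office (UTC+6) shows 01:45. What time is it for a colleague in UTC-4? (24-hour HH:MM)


Local time: 01:45 at UTC+6 (offset 6h)
Target zone: UTC-4 (offset -4h)
Difference: -4 - (6) = -10 hours
Calculation: 1 + (-10) = -9
Wraparound: (-9) mod 24 = 15
Result: 15:45

15:45


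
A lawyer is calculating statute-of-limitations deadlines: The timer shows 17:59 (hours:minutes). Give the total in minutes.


Hours: 17
Minutes: 59
Convert hours to minutes: 17 x 60 = 1020
Add remaining minutes: 1020 + 59 = 1079

1079


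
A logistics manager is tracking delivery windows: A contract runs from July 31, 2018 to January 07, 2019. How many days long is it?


Start date: 2018-07-31
End date: 2019-01-07
Jul 2018: +1 days
Aug 2018: +31 days
Sep 2018: +30 days
... (4 more months)
Total: 160 days

160


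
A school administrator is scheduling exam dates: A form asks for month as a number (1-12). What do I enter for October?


Calendar month order:
9. September
10. October <--
11. November
October is month number 10

10


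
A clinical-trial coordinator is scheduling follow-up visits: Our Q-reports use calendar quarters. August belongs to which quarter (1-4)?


Month: August (month 8)
Q1: January-March (months 1-3)
Q2: April-June (months 4-6)
Q3: July-September (months 7-9)
Q4: October-December (months 10-12)
Month 8 falls in Q3

3


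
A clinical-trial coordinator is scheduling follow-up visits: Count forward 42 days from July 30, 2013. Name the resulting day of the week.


Start: 2013-07-30 (Tuesday)
Step 1 - find target date: add 42 days
  2013-07-30 + 42 days = 2013-09-10
Step 2 - day of week:
  42 mod 7 = 0
  Tuesday + 0 days -> Tuesday
Result: Tuesday (2013-09-10)

Tuesday


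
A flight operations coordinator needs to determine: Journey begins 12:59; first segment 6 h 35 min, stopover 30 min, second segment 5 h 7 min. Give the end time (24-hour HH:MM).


Depart: 12:59
Leg 1: +395 min -> 19:34
Layover: +30 min -> 20:04
Leg 2: +307 min -> 01:11
Total travel: 732 minutes = 12h 12m
Arrival: 01:11

01:11


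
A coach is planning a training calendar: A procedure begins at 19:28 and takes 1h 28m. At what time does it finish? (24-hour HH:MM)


Start time: 19:28
Adding: 1 hours 28 minutes
Minutes: 28 + 28 = 56
Hours: 19 + 1 + 0 = 20
Result: 20:56

20:56


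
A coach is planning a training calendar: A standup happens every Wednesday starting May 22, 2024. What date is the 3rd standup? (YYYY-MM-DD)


First occurrence: 2024-05-22 (occurrence 1)
Each occurrence is 7 days after the previous.
Occurrence 3 is 2 weeks after the first.
2 weeks = 14 days
2024-05-22 + 14 days = 2024-06-05

2024-06-05


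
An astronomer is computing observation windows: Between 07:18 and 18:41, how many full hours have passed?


Start: 07:18
End: 18:41
Hour difference: 18 - 7 = 11 hours
Minute difference: 41 - 18 = 23 minutes
Total minutes: 683
Complete hours: 683 / 60 = 11 (remainder 23)

11


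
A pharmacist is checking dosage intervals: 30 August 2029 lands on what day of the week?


Date: 2029-08-30
January 1, 2029 is a Monday
Day of year: 242
Offset from Jan 1: 241 days
241 mod 7 = 3
Result: Thursday

Thursday


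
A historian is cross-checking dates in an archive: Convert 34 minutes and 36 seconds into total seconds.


Minutes: 34
Seconds: 36
Convert minutes to seconds: 34 x 60 = 2040
Add remaining seconds: 2040 + 36 = 2076

2076


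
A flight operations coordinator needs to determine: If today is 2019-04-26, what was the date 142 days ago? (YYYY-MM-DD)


Start: 2019-04-26
Subtracting 142 days
Days already passed in April: 26
After going back through April: 116 more days to subtract
March 2019: 31 days, 85 remaining
February 2019: 28 days, 57 remaining
January 2019: 31 days, 26 remaining
December 2018 has 31 days, need 26
Result: 2018-12-05

2018-12-05


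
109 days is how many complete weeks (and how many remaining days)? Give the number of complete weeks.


Total days: 109
Days per week: 7
Division: 109 / 7 = 15 remainder 4
Complete weeks: 15
Remaining days: 4

15


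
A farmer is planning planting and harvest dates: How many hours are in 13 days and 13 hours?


Days: 13
Extra hours: 13
Hours per day: 24
Days to hours: 13 x 24 = 312
Total: 312 + 13 = 325

325


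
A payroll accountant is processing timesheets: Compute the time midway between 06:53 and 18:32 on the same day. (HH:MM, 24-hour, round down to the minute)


Start time: 06:53 = 413 minutes from midnight
End time: 18:32 = 1112 minutes from midnight
Sum: 413 + 1112 = 1525
Midpoint: 1525 / 2 = 762 minutes
Convert: 762 / 60 = 12 hours, 42 minutes
Result: 12:42

12:42


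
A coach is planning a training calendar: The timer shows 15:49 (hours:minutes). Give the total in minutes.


Hours: 15
Minutes: 49
Convert hours to minutes: 15 x 60 = 900
Add remaining minutes: 900 + 49 = 949

949


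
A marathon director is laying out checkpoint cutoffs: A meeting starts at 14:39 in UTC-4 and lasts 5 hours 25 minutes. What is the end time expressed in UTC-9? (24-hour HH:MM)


Start: 14:39 in UTC-4
Step 1 - add duration:
  minutes: 39 + 25 = 64 (carry 1h)
  hours: 14 + 5 + 1 = 20
  end in UTC-4: 20:04
Step 2 - convert UTC-4 -> UTC-9:
  offset difference: -9 - (-4) = -5 hours
  20 + (-5) = 15 -> mod 24 = 15
Result: 15:04 in UTC-9

15:04


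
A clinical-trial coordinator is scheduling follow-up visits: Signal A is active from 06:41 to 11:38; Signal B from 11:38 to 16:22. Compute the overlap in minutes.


Interval A: [401, 698] minutes from midnight
Interval B: [698, 982] minutes from midnight
Overlap start = max(401, 698) = 698
Overlap end = min(698, 982) = 698
End <= start, so the intervals do not overlap: 0 minutes

0


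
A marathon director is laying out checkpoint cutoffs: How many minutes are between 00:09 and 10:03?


Start time: 00:09 = 9 minutes from midnight
End time: 10:03 = 603 minutes from midnight
Difference: 603 - 9 = 594 minutes
That is 9 hours and 54 minutes

594


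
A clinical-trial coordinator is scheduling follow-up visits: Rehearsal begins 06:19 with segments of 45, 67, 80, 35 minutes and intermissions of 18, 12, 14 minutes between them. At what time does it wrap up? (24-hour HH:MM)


Start: 06:19 = 379 min from midnight
  after task 1 (45 min): 07:04
  after break (18 min): 07:22
  after task 2 (67 min): 08:29
  after break (12 min): 08:41
  after task 3 (80 min): 10:01
  after break (14 min): 10:15
  after task 4 (35 min): 10:50
Total elapsed: 271 minutes
End time: 10:50

10:50


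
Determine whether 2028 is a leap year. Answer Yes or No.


Year: 2028
Divisible by 4? 2028 / 4 = 507.0 -> Yes
Divisible by 100? 2028 / 100 = 20.28 -> No
Divisible by 4 but not 100, so it IS a leap year

Yes


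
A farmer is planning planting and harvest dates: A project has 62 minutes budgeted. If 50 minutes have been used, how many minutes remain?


Total budget: 62 minutes
Time used: 50 minutes
Remaining: 62 - 50 = 12 minutes
Percent used: 80.6%
Percent remaining: 19.4%

12


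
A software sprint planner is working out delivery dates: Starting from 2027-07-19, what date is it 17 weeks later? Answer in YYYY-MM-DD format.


Start: 2027-07-19
Weeks to add: 17
Convert to days: 17 x 7 = 119 days
Add 119 days to 2027-07-19
Result: 2027-11-15

2027-11-15


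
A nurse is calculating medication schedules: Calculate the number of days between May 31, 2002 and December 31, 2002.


Start: May 31, 2002
End: December 31, 2002
Days left in May: 0
June: 30
July: 31
August: 31
September: 30
... plus remaining months
Sum of remaining months: 214
Total: 0 + 214 = 214

214


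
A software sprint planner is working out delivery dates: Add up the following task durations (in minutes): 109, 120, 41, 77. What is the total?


Durations: 109, 120, 41, 77
Running sum: 109
+ 120 = 229
+ 41 = 270
+ 77 = 347
Total duration: 347 minutes
That is 5 hours and 47 minutes

347


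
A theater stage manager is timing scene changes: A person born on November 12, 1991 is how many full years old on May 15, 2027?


Birth: 1991-11-12
Reference: 2027-05-15
Year difference: 2027 - 1991 = 36
Has birthday (11-12) occurred by 05-15? No
Birthday not yet reached this year -> subtract 1
Age in full years: 35

35


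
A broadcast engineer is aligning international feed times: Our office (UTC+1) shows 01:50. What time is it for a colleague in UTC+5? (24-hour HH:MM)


Local time: 01:50 at UTC+1 (offset 1h)
Target zone: UTC+5 (offset 5h)
Difference: 5 - (1) = 4 hours
Calculation: 1 + (4) = 5
Result: 05:50

05:50


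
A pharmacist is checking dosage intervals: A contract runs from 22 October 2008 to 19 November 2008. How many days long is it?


Start date: 2008-10-22
End date: 2008-11-19
Oct 2008: +10 days
Nov 2008: +18 days
Total: 28 days

28


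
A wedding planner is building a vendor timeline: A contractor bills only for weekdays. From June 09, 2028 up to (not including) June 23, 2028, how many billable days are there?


Start: 2028-06-09 (Friday)
End (exclusive): 2028-06-23 (Friday)
Total calendar days: 14
Full weeks: 14 // 7 = 2 -> 10 weekdays
Remaining 0 days starting on Friday:
Total business days: 10 + 0 = 10

10


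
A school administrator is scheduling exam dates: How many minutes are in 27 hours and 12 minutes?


Hours: 27
Extra minutes: 12
Minutes per hour: 60
Hours to minutes: 27 x 60 = 1620
Total: 1620 + 12 = 1632

1632


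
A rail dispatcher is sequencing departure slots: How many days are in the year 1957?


Year: 1957
Check leap year rules:
Divisible by 4? No
1957 is not a leap year
Days: 365

365


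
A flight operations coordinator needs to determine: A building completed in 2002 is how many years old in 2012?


Birth year: 2002
Current year: 2012
Age = current year - birth year
Age = 2012 - 2002 = 10

10


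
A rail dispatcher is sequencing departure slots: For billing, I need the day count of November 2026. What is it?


Month: November
Year: 2026
November is a 30-day month
Total: 30 days

30


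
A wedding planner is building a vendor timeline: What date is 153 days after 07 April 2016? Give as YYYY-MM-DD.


Start: 2016-04-07
Adding 153 days
Days remaining in April: 23
After April: 130 days still to add
May 2016: 31 days, 99 remaining
June 2016: 30 days, 69 remaining
July 2016: 31 days, 38 remaining
August 2016: 31 days, 7 remaining
Result: 2016-09-07

2016-09-07


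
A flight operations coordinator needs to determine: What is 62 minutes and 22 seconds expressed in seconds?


Minutes: 62
Extra seconds: 22
Seconds per minute: 60
Minutes to seconds: 62 x 60 = 3720
Total: 3720 + 22 = 3742

3742


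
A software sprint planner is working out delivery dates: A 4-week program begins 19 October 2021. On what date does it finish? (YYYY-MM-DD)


Start: 2021-10-19
Weeks to add: 4
Convert to days: 4 x 7 = 28 days
Add 28 days to 2021-10-19
Result: 2021-11-16

2021-11-16


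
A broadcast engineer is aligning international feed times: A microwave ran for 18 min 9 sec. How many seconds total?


Minutes: 18
Extra seconds: 9
Seconds per minute: 60
Minutes to seconds: 18 x 60 = 1080
Total: 1080 + 9 = 1089

1089


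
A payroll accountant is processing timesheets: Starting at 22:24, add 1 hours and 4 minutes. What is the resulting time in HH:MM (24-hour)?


Start time: 22:24
Adding: 1 hours 4 minutes
Minutes: 24 + 4 = 28
Hours: 22 + 1 + 0 = 23
Result: 23:28

23:28


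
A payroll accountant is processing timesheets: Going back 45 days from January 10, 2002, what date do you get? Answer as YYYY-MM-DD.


Start: 2002-01-10
Subtracting 45 days
Days already passed in January: 10
After going back through January: 35 more days to subtract
December 2001: 31 days, 4 remaining
November 2001 has 30 days, need 4
Result: 2001-11-26

2001-11-26


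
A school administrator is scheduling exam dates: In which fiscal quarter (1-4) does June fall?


Month: June (month 6)
Q1: January-March (months 1-3)
Q2: April-June (months 4-6)
Q3: July-September (months 7-9)
Q4: October-December (months 10-12)
Month 6 falls in Q2

2


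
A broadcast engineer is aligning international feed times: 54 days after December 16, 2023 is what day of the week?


Start: 2023-12-16 (Saturday)
Step 1 - find target date: add 54 days
  2023-12-16 + 54 days = 2024-02-08
Step 2 - day of week:
  54 mod 7 = 5
  Saturday + 5 days -> Thursday
Result: Thursday (2024-02-08)

Thursday


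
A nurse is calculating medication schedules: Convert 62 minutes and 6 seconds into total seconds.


Minutes: 62
Seconds: 6
Convert minutes to seconds: 62 x 60 = 3720
Add remaining seconds: 3720 + 6 = 3726

3726


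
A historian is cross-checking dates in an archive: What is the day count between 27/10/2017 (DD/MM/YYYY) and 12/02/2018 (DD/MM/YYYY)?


Start date: 2017-10-27
End date: 2018-02-12
Oct 2017: +5 days
Nov 2017: +30 days
Dec 2017: +31 days
Jan 2018: +31 days
Feb 2018: +11 days
Total: 108 days

108


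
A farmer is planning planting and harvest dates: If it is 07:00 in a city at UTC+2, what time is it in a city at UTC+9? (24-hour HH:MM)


Local time: 07:00 at UTC+2 (offset 2h)
Target zone: UTC+9 (offset 9h)
Difference: 9 - (2) = 7 hours
Calculation: 7 + (7) = 14
Result: 14:00

14:00


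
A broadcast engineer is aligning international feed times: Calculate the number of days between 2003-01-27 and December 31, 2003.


Start: January 27, 2003
End: December 31, 2003
Days left in January: 4
February: 28
March: 31
April: 30
May: 31
... plus remaining months
Sum of remaining months: 334
Total: 4 + 334 = 338

338


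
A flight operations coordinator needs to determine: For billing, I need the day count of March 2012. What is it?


Month: March
Year: 2012
March is a 31-day month
Total: 31 days

31


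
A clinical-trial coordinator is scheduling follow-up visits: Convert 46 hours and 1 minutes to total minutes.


Hours: 46
Extra minutes: 1
Minutes per hour: 60
Hours to minutes: 46 x 60 = 2760
Total: 2760 + 1 = 2761

2761


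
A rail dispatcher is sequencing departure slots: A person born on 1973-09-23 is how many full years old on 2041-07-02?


Birth: 1973-09-23
Reference: 2041-07-02
Year difference: 2041 - 1973 = 68
Has birthday (09-23) occurred by 07-02? No
Birthday not yet reached this year -> subtract 1
Age in full years: 67

67


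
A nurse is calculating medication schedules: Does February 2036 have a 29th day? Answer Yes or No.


Year: 2036
Divisible by 4? 2036 / 4 = 509.0 -> Yes
Divisible by 100? 2036 / 100 = 20.36 -> No
Divisible by 4 but not 100, so it IS a leap year

Yes


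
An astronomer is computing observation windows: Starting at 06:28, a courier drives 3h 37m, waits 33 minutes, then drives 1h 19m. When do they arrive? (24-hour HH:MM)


Depart: 06:28
Leg 1: +217 min -> 10:05
Layover: +33 min -> 10:38
Leg 2: +79 min -> 11:57
Total travel: 329 minutes = 5h 29m
Arrival: 11:57

11:57


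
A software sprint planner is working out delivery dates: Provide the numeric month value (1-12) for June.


Calendar month order:
5. May
6. June <--
7. July
June is month number 6

6


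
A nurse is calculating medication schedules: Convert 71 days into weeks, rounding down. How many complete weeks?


Total days: 71
Days per week: 7
Division: 71 / 7 = 10 remainder 1
Complete weeks: 10
Remaining days: 1

10


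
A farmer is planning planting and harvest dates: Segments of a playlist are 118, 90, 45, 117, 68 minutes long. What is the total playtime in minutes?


Durations: 118, 90, 45, 117, 68
Running sum: 118
+ 90 = 208
+ 45 = 253
+ 117 = 370
+ 68 = 438
Total duration: 438 minutes
That is 7 hours and 18 minutes

438


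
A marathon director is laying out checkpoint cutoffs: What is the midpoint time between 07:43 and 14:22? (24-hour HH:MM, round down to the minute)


Start time: 07:43 = 463 minutes from midnight
End time: 14:22 = 862 minutes from midnight
Sum: 463 + 862 = 1325
Midpoint: 1325 / 2 = 662 minutes
Convert: 662 / 60 = 11 hours, 2 minutes
Result: 11:02

11:02


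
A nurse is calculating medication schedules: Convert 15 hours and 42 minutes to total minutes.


Hours: 15
Minutes: 42
Convert hours to minutes: 15 x 60 = 900
Add remaining minutes: 900 + 42 = 942

942


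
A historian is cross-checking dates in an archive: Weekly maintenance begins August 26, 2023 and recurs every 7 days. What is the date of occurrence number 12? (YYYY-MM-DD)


First occurrence: 2023-08-26 (occurrence 1)
Each occurrence is 7 days after the previous.
Occurrence 12 is 11 weeks after the first.
11 weeks = 77 days
2023-08-26 + 77 days = 2023-11-11

2023-11-11


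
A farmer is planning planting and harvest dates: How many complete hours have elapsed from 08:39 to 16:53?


Start: 08:39
End: 16:53
Hour difference: 16 - 8 = 8 hours
Minute difference: 53 - 39 = 14 minutes
Total minutes: 494
Complete hours: 494 / 60 = 8 (remainder 14)

8


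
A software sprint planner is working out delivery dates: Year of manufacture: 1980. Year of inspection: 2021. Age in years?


Birth year: 1980
Current year: 2021
Age = current year - birth year
Age = 2021 - 1980 = 41

41


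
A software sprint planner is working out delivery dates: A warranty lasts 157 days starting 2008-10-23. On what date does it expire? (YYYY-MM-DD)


Start: 2008-10-23
Adding 157 days
Days remaining in October: 8
After October: 149 days still to add
November 2008: 30 days, 119 remaining
December 2008: 31 days, 88 remaining
January 2009: 31 days, 57 remaining
February 2009: 28 days, 29 remaining
Result: 2009-03-29

2009-03-29


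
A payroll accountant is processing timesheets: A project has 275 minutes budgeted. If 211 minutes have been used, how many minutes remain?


Total budget: 275 minutes
Time used: 211 minutes
Remaining: 275 - 211 = 64 minutes
Percent used: 76.7%
Percent remaining: 23.3%

64


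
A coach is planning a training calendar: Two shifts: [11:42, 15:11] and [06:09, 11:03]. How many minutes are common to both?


Interval A: [702, 911] minutes from midnight
Interval B: [369, 663] minutes from midnight
Overlap start = max(702, 369) = 702
Overlap end = min(911, 663) = 663
End <= start, so the intervals do not overlap: 0 minutes

0


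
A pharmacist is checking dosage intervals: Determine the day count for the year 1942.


Year: 1942
Check leap year rules:
Divisible by 4? No
1942 is not a leap year
Days: 365

365


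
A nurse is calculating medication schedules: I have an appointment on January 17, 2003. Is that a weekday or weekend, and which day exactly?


Date: 2003-01-17
January 1, 2003 is a Wednesday
Day of year: 17
Offset from Jan 1: 16 days
16 mod 7 = 2
Result: Friday

Friday


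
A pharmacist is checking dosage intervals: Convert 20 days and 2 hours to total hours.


Days: 20
Extra hours: 2
Hours per day: 24
Days to hours: 20 x 24 = 480
Total: 480 + 2 = 482

482


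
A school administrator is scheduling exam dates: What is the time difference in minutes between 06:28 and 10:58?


Start time: 06:28 = 388 minutes from midnight
End time: 10:58 = 658 minutes from midnight
Difference: 658 - 388 = 270 minutes
That is 4 hours and 30 minutes

270


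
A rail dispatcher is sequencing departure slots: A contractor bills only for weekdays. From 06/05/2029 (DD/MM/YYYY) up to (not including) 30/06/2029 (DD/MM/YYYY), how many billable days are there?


Start: 2029-05-06 (Sunday)
End (exclusive): 2029-06-30 (Saturday)
Total calendar days: 55
Full weeks: 55 // 7 = 7 -> 35 weekdays
Remaining 6 days starting on Sunday:
  Sun(-), Mon(w), Tue(w), Wed(w), Thu(w), Fri(w) -> 5 weekdays
Total business days: 35 + 5 = 40

40


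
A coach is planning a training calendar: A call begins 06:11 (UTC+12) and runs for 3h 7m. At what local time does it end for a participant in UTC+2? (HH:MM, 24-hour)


Start: 06:11 in UTC+12
Step 1 - add duration:
  minutes: 11 + 7 = 18
  hours: 6 + 3 + 0 = 9
  end in UTC+12: 09:18
Step 2 - convert UTC+12 -> UTC+2:
  offset difference: 2 - (12) = -10 hours
  9 + (-10) = -1 -> mod 24 = 23
Result: 23:18 in UTC+2

23:18


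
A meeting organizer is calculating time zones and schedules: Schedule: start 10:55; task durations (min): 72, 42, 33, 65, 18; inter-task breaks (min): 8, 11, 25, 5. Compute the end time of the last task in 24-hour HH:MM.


Start: 10:55 = 655 min from midnight
  after task 1 (72 min): 12:07
  after break (8 min): 12:15
  after task 2 (42 min): 12:57
  after break (11 min): 13:08
  after task 3 (33 min): 13:41
  after break (25 min): 14:06
  after task 4 (65 min): 15:11
  after break (5 min): 15:16
  after task 5 (18 min): 15:34
Total elapsed: 279 minutes
End time: 15:34

15:34


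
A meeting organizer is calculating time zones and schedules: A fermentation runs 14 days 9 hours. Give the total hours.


Days: 14
Extra hours: 9
Hours per day: 24
Days to hours: 14 x 24 = 336
Total: 336 + 9 = 345

345


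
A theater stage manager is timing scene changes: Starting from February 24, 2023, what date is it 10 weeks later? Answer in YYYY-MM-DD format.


Start: 2023-02-24
Weeks to add: 10
Convert to days: 10 x 7 = 70 days
Add 70 days to 2023-02-24
Result: 2023-05-05

2023-05-05


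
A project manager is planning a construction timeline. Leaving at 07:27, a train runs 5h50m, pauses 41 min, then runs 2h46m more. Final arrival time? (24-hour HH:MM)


Depart: 07:27
Leg 1: +350 min -> 13:17
Layover: +41 min -> 13:58
Leg 2: +166 min -> 16:44
Total travel: 557 minutes = 9h 17m
Arrival: 16:44

16:44


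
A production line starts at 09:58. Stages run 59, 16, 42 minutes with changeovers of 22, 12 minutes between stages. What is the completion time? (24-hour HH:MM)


Start: 09:58 = 598 min from midnight
  after task 1 (59 min): 10:57
  after break (22 min): 11:19
  after task 2 (16 min): 11:35
  after break (12 min): 11:47
  after task 3 (42 min): 12:29
Total elapsed: 151 minutes
End time: 12:29

12:29


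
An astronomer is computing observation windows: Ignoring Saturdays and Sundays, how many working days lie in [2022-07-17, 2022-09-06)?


Start: 2022-07-17 (Sunday)
End (exclusive): 2022-09-06 (Tuesday)
Total calendar days: 51
Full weeks: 51 // 7 = 7 -> 35 weekdays
Remaining 2 days starting on Sunday:
  Sun(-), Mon(w) -> 1 weekdays
Total business days: 35 + 1 = 36

36


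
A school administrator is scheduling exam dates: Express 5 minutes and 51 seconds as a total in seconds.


Minutes: 5
Seconds: 51
Convert minutes to seconds: 5 x 60 = 300
Add remaining seconds: 300 + 51 = 351

351


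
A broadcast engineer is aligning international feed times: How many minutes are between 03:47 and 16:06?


Start time: 03:47 = 227 minutes from midnight
End time: 16:06 = 966 minutes from midnight
Difference: 966 - 227 = 739 minutes
That is 12 hours and 19 minutes

739


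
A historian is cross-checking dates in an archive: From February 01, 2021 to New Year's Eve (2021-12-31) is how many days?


Start: February 01, 2021
End: December 31, 2021
Days left in February: 27
March: 31
April: 30
May: 31
June: 30
... plus remaining months
Sum of remaining months: 306
Total: 27 + 306 = 333

333


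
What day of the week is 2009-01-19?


Date: 2009-01-19
January 1, 2009 is a Thursday
Day of year: 19
Offset from Jan 1: 18 days
18 mod 7 = 4
Result: Monday

Monday


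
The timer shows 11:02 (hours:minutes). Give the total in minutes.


Hours: 11
Minutes: 2
Convert hours to minutes: 11 x 60 = 660
Add remaining minutes: 660 + 2 = 662

662


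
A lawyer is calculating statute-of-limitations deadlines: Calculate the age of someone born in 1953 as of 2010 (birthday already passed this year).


Birth year: 1953
Current year: 2010
Age = current year - birth year
Age = 2010 - 1953 = 57

57


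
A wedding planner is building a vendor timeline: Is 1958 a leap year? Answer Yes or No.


Year: 1958
Divisible by 4? 1958 / 4 = 489.5 -> No
Not divisible by 4, so NOT a leap year

No


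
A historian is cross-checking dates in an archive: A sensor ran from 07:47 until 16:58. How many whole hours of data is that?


Start: 07:47
End: 16:58
Hour difference: 16 - 7 = 9 hours
Minute difference: 58 - 47 = 11 minutes
Total minutes: 551
Complete hours: 551 / 60 = 9 (remainder 11)

9


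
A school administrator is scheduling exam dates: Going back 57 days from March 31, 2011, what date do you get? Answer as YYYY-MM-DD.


Start: 2011-03-31
Subtracting 57 days
Days already passed in March: 31
After going back through March: 26 more days to subtract
February 2011 has 28 days, need 26
Result: 2011-02-02

2011-02-02


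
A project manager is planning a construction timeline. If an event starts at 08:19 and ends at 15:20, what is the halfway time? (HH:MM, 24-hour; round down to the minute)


Start time: 08:19 = 499 minutes from midnight
End time: 15:20 = 920 minutes from midnight
Sum: 499 + 920 = 1419
Midpoint: 1419 / 2 = 709 minutes
Convert: 709 / 60 = 11 hours, 49 minutes
Result: 11:49

11:49


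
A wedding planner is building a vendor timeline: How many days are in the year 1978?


Year: 1978
Check leap year rules:
Divisible by 4? No
1978 is not a leap year
Days: 365

365


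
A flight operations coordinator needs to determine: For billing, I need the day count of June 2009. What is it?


Month: June
Year: 2009
June is a 30-day month
Total: 30 days

30


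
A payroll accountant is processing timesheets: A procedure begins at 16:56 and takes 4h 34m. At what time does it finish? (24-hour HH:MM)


Start time: 16:56
Adding: 4 hours 34 minutes
Minutes: 56 + 34 = 90
Minute overflow: 90 >= 60, so carry 1 hour, minutes = 30
Hours: 16 + 4 + 1 = 21
Result: 21:30

21:30


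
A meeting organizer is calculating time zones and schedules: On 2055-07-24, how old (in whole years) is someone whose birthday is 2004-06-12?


Birth: 2004-06-12
Reference: 2055-07-24
Year difference: 2055 - 2004 = 51
Has birthday (06-12) occurred by 07-24? Yes
Age in full years: 51

51


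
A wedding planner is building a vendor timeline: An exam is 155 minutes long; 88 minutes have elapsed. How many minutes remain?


Total budget: 155 minutes
Time used: 88 minutes
Remaining: 155 - 88 = 67 minutes
Percent used: 56.8%
Percent remaining: 43.2%

67


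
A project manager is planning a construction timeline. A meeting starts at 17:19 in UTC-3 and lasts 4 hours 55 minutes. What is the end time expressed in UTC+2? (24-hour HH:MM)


Start: 17:19 in UTC-3
Step 1 - add duration:
  minutes: 19 + 55 = 74 (carry 1h)
  hours: 17 + 4 + 1 = 22
  end in UTC-3: 22:14
Step 2 - convert UTC-3 -> UTC+2:
  offset difference: 2 - (-3) = 5 hours
  22 + (5) = 27 -> mod 24 = 3
Result: 03:14 in UTC+2

03:14


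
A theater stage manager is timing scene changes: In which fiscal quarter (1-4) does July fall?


Month: July (month 7)
Q1: January-March (months 1-3)
Q2: April-June (months 4-6)
Q3: July-September (months 7-9)
Q4: October-December (months 10-12)
Month 7 falls in Q3

3


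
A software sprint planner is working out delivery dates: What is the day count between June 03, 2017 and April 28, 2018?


Start date: 2017-06-03
End date: 2018-04-28
Jun 2017: +28 days
Jul 2017: +31 days
Aug 2017: +31 days
... (8 more months)
Total: 329 days

329


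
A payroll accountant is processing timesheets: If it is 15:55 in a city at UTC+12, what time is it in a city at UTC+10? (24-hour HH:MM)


Local time: 15:55 at UTC+12 (offset 12h)
Target zone: UTC+10 (offset 10h)
Difference: 10 - (12) = -2 hours
Calculation: 15 + (-2) = 13
Result: 13:55

13:55


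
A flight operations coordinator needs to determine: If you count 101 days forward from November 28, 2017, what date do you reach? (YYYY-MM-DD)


Start: 2017-11-28
Adding 101 days
Days remaining in November: 2
After November: 99 days still to add
December 2017: 31 days, 68 remaining
January 2018: 31 days, 37 remaining
February 2018: 28 days, 9 remaining
March 2018 has 31 days, need 9
Result: 2018-03-09

2018-03-09


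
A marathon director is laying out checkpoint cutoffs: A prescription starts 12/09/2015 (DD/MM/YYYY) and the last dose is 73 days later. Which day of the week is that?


Start: 2015-09-12 (Saturday)
Step 1 - find target date: add 73 days
  2015-09-12 + 73 days = 2015-11-24
Step 2 - day of week:
  73 mod 7 = 3
  Saturday + 3 days -> Tuesday
Result: Tuesday (2015-11-24)

Tuesday


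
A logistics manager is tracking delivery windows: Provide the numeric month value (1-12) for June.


Calendar month order:
5. May
6. June <--
7. July
June is month number 6

6


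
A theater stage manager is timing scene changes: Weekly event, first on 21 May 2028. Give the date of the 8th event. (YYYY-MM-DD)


First occurrence: 2028-05-21 (occurrence 1)
Each occurrence is 7 days after the previous.
Occurrence 8 is 7 weeks after the first.
7 weeks = 49 days
2028-05-21 + 49 days = 2028-07-09

2028-07-09


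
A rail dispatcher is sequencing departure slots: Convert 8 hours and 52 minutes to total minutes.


Hours: 8
Extra minutes: 52
Minutes per hour: 60
Hours to minutes: 8 x 60 = 480
Total: 480 + 52 = 532

532


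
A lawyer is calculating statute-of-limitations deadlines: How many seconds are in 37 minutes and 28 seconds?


Minutes: 37
Extra seconds: 28
Seconds per minute: 60
Minutes to seconds: 37 x 60 = 2220
Total: 2220 + 28 = 2248

2248


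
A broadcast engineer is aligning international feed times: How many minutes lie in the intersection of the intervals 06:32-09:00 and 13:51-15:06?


Interval A: [392, 540] minutes from midnight
Interval B: [831, 906] minutes from midnight
Overlap start = max(392, 831) = 831
Overlap end = min(540, 906) = 540
End <= start, so the intervals do not overlap: 0 minutes

0


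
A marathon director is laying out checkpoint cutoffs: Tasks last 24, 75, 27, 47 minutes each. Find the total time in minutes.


Durations: 24, 75, 27, 47
Running sum: 24
+ 75 = 99
+ 27 = 126
+ 47 = 173
Total duration: 173 minutes
That is 2 hours and 53 minutes

173


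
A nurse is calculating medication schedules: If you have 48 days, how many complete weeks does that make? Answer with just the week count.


Total days: 48
Days per week: 7
Division: 48 / 7 = 6 remainder 6
Complete weeks: 6
Remaining days: 6

6


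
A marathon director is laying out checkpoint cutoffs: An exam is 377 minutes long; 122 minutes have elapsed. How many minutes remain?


Total budget: 377 minutes
Time used: 122 minutes
Remaining: 377 - 122 = 255 minutes
Percent used: 32.4%
Percent remaining: 67.6%

255


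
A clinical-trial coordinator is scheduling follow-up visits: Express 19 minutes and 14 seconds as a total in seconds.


Minutes: 19
Seconds: 14
Convert minutes to seconds: 19 x 60 = 1140
Add remaining seconds: 1140 + 14 = 1154

1154


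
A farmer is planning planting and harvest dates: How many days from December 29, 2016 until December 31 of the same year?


Start: December 29, 2016
End: December 31, 2016
Days left in December: 2
Total: 2 days

2


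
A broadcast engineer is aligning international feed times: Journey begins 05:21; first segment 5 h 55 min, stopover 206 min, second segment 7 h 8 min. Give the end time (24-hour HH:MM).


Depart: 05:21
Leg 1: +355 min -> 11:16
Layover: +206 min -> 14:42
Leg 2: +428 min -> 21:50
Total travel: 989 minutes = 16h 29m
Arrival: 21:50

21:50


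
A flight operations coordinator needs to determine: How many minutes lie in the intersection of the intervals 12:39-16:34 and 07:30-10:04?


Interval A: [759, 994] minutes from midnight
Interval B: [450, 604] minutes from midnight
Overlap start = max(759, 450) = 759
Overlap end = min(994, 604) = 604
End <= start, so the intervals do not overlap: 0 minutes

0


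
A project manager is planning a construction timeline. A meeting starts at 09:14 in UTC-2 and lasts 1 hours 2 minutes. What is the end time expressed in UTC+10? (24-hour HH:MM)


Start: 09:14 in UTC-2
Step 1 - add duration:
  minutes: 14 + 2 = 16
  hours: 9 + 1 + 0 = 10
  end in UTC-2: 10:16
Step 2 - convert UTC-2 -> UTC+10:
  offset difference: 10 - (-2) = 12 hours
  10 + (12) = 22 -> mod 24 = 22
Result: 22:16 in UTC+10

22:16


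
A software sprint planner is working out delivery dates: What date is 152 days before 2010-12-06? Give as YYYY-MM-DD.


Start: 2010-12-06
Subtracting 152 days
Days already passed in December: 6
After going back through December: 146 more days to subtract
November 2010: 30 days, 116 remaining
October 2010: 31 days, 85 remaining
September 2010: 30 days, 55 remaining
August 2010: 31 days, 24 remaining
Result: 2010-07-07

2010-07-07


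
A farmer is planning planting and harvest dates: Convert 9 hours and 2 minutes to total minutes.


Hours: 9
Extra minutes: 2
Minutes per hour: 60
Hours to minutes: 9 x 60 = 540
Total: 540 + 2 = 542

542


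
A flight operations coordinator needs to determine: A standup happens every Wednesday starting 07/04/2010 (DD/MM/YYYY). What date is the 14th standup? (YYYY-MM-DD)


First occurrence: 2010-04-07 (occurrence 1)
Each occurrence is 7 days after the previous.
Occurrence 14 is 13 weeks after the first.
13 weeks = 91 days
2010-04-07 + 91 days = 2010-07-07

2010-07-07


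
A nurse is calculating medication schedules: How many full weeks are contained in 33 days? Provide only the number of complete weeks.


Total days: 33
Days per week: 7
Division: 33 / 7 = 4 remainder 5
Complete weeks: 4
Remaining days: 5

4


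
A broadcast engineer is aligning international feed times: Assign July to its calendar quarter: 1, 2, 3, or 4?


Month: July (month 7)
Q1: January-March (months 1-3)
Q2: April-June (months 4-6)
Q3: July-September (months 7-9)
Q4: October-December (months 10-12)
Month 7 falls in Q3

3


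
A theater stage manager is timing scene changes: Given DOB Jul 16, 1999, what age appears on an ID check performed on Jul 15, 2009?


Birth: 1999-07-16
Reference: 2009-07-15
Year difference: 2009 - 1999 = 10
Has birthday (07-16) occurred by 07-15? No
Birthday not yet reached this year -> subtract 1
Age in full years: 9

9


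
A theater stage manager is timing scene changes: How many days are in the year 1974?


Year: 1974
Check leap year rules:
Divisible by 4? No
1974 is not a leap year
Days: 365

365


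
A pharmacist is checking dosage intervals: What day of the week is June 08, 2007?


Date: 2007-06-08
January 1, 2007 is a Monday
Day of year: 159
Offset from Jan 1: 158 days
158 mod 7 = 4
Result: Friday

Friday


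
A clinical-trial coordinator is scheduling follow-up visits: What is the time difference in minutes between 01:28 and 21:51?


Start time: 01:28 = 88 minutes from midnight
End time: 21:51 = 1311 minutes from midnight
Difference: 1311 - 88 = 1223 minutes
That is 20 hours and 23 minutes

1223


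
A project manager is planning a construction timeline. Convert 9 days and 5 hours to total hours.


Days: 9
Extra hours: 5
Hours per day: 24
Days to hours: 9 x 24 = 216
Total: 216 + 5 = 221

221


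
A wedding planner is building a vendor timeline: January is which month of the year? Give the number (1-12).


Calendar month order:
1. January <--
2. February
January is month number 1

1
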